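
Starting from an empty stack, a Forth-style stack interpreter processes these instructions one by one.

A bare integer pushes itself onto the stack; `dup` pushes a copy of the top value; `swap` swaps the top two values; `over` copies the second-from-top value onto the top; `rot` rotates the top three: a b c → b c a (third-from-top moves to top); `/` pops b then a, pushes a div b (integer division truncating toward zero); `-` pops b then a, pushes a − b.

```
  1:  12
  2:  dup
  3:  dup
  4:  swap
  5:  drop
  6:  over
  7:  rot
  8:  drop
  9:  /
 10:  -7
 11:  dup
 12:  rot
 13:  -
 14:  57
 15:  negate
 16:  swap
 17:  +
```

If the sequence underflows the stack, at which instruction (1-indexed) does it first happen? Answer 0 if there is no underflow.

0

12      12
dup     12 12
dup     12 12 12
swap    12 12 12
drop    12 12
over    12 12 12
rot     12 12 12
drop    12 12
/       1
-7      1 -7
dup     1 -7 -7
rot     -7 -7 1
-       -7 -8
57      -7 -8 57
negate  -7 -8 -57
swap    -7 -57 -8
+       -7 -65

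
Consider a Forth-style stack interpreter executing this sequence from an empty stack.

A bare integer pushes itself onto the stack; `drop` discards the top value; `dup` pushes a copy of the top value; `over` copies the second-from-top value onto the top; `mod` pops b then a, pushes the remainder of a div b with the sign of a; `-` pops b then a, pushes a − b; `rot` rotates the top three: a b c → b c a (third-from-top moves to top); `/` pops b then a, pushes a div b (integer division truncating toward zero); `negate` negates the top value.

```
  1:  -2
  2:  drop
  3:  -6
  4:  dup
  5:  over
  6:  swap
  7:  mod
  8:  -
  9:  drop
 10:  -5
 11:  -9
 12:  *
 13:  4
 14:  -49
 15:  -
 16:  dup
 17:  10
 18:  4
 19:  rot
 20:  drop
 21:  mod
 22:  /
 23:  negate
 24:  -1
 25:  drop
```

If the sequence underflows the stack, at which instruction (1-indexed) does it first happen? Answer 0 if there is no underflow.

-2     : [-2]
drop   : []
-6     : [-6]
dup    : [-6, -6]
over   : [-6, -6, -6]
swap   : [-6, -6, -6]
mod    : [-6, 0]
-      : [-6]
drop   : []
-5     : [-5]
-9     : [-5, -9]
*      : [45]
4      : [45, 4]
-49    : [45, 4, -49]
-      : [45, 53]
dup    : [45, 53, 53]
10     : [45, 53, 53, 10]
4      : [45, 53, 53, 10, 4]
rot    : [45, 53, 10, 4, 53]
drop   : [45, 53, 10, 4]
mod    : [45, 53, 2]
/      : [45, 26]
negate : [45, -26]
-1     : [45, -26, -1]
drop   : [45, -26]

0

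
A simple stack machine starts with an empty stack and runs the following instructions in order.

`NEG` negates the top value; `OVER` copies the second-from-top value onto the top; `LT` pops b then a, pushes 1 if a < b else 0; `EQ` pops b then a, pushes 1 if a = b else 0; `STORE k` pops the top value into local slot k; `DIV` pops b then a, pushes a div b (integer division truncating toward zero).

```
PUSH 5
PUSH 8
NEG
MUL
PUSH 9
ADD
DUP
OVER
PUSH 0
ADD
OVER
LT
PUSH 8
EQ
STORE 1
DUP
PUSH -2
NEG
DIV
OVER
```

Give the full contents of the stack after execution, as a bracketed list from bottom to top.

PUSH 5  : 5
PUSH 8  : 5 8
NEG     : 5 -8
MUL     : -40
PUSH 9  : -40 9
ADD     : -31
DUP     : -31 -31
OVER    : -31 -31 -31
PUSH 0  : -31 -31 -31 0
ADD     : -31 -31 -31
OVER    : -31 -31 -31 -31
LT      : -31 -31 0
PUSH 8  : -31 -31 0 8
EQ      : -31 -31 0
STORE 1 : -31 -31
DUP     : -31 -31 -31
PUSH -2 : -31 -31 -31 -2
NEG     : -31 -31 -31 2
DIV     : -31 -31 -15
OVER    : -31 -31 -15 -31

[-31, -31, -15, -31]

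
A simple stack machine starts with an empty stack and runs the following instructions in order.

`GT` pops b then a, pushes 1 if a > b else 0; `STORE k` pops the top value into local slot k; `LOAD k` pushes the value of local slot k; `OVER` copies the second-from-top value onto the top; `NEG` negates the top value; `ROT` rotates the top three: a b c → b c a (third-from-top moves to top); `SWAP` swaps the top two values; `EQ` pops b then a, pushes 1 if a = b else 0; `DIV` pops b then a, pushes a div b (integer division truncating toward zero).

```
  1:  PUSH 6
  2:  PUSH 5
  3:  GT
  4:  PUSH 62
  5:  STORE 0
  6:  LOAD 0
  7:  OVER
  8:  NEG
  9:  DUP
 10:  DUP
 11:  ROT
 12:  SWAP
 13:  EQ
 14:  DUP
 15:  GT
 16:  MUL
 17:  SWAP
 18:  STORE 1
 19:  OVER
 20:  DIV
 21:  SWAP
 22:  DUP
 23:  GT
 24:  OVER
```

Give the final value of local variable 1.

PUSH 6   6
PUSH 5   6 5
GT       1
PUSH 62  1 62
STORE 0  1
LOAD 0   1 62
OVER     1 62 1
NEG      1 62 -1
DUP      1 62 -1 -1
DUP      1 62 -1 -1 -1
ROT      1 62 -1 -1 -1
SWAP     1 62 -1 -1 -1
EQ       1 62 -1 1
DUP      1 62 -1 1 1
GT       1 62 -1 0
MUL      1 62 0
SWAP     1 0 62
STORE 1  1 0
OVER     1 0 1
DIV      1 0
SWAP     0 1
DUP      0 1 1
GT       0 0
OVER     0 0 0

62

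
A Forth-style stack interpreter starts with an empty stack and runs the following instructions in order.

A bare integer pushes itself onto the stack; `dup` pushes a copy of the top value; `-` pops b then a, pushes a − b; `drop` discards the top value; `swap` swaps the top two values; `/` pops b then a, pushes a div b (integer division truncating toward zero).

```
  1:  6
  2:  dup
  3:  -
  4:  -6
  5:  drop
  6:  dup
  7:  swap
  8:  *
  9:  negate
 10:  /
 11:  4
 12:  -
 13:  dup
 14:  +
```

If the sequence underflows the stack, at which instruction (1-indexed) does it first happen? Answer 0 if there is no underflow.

6       [6]
dup     [6, 6]
-       [0]
-6      [0, -6]
drop    [0]
dup     [0, 0]
swap    [0, 0]
*       [0]
negate  [0]
/  — needs 2 operands, stack has 1 → underflow

10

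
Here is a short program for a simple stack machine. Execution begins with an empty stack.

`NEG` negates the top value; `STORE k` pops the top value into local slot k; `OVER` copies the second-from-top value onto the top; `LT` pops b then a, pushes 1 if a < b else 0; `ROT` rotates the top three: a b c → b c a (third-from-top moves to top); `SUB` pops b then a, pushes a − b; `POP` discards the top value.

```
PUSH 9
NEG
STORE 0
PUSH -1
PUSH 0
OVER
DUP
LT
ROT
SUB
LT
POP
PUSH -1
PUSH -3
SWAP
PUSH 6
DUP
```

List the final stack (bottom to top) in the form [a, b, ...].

[-3, -1, 6, 6]

PUSH 9  : 9
NEG     : -9
STORE 0 : (empty)
PUSH -1 : -1
PUSH 0  : -1 0
OVER    : -1 0 -1
DUP     : -1 0 -1 -1
LT      : -1 0 0
ROT     : 0 0 -1
SUB     : 0 1
LT      : 1
POP     : (empty)
PUSH -1 : -1
PUSH -3 : -1 -3
SWAP    : -3 -1
PUSH 6  : -3 -1 6
DUP     : -3 -1 6 6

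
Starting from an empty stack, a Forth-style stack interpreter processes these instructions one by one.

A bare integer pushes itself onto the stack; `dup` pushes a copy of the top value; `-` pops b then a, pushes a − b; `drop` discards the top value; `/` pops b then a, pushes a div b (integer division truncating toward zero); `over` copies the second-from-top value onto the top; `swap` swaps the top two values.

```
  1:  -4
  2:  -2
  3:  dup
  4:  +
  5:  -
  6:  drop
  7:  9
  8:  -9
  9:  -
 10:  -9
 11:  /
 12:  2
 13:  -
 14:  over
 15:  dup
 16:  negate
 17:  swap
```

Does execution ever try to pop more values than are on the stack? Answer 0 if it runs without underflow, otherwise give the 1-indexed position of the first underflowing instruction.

14

-4    [-4]
-2    [-4, -2]
dup   [-4, -2, -2]
+     [-4, -4]
-     [0]
drop  []
9     [9]
-9    [9, -9]
-     [18]
-9    [18, -9]
/     [-2]
2     [-2, 2]
-     [-4]
over  — needs 2 operands, stack has 1 → underflow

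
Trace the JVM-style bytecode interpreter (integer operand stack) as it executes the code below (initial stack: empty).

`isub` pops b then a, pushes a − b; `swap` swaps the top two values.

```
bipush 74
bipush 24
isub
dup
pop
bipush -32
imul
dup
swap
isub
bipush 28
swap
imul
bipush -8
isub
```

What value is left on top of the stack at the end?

bipush 74  → [74]
bipush 24  → [74, 24]
isub       → [50]
dup        → [50, 50]
pop        → [50]
bipush -32 → [50, -32]
imul       → [-1600]
dup        → [-1600, -1600]
swap       → [-1600, -1600]
isub       → [0]
bipush 28  → [0, 28]
swap       → [28, 0]
imul       → [0]
bipush -8  → [0, -8]
isub       → [8]

8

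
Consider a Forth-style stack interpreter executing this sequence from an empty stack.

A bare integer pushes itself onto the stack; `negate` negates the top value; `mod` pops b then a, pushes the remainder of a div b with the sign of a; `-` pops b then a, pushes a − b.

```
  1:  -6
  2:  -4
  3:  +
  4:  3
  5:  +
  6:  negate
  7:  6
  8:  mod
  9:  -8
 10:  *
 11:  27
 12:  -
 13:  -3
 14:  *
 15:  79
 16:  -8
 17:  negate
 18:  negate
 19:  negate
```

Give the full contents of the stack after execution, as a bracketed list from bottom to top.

-6      -6
-4      -6 -4
+       -10
3       -10 3
+       -7
negate  7
6       7 6
mod     1
-8      1 -8
*       -8
27      -8 27
-       -35
-3      -35 -3
*       105
79      105 79
-8      105 79 -8
negate  105 79 8
negate  105 79 -8
negate  105 79 8

[105, 79, 8]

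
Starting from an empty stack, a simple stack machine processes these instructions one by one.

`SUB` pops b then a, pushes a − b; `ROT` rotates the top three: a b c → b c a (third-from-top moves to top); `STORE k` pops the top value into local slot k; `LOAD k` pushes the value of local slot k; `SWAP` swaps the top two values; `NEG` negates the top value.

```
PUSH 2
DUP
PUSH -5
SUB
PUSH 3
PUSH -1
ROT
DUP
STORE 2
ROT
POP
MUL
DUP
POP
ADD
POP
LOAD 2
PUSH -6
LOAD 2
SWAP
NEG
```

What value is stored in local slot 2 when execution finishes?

PUSH 2  → [2]
DUP     → [2, 2]
PUSH -5 → [2, 2, -5]
SUB     → [2, 7]
PUSH 3  → [2, 7, 3]
PUSH -1 → [2, 7, 3, -1]
ROT     → [2, 3, -1, 7]
DUP     → [2, 3, -1, 7, 7]
STORE 2 → [2, 3, -1, 7]
ROT     → [2, -1, 7, 3]
POP     → [2, -1, 7]
MUL     → [2, -7]
DUP     → [2, -7, -7]
POP     → [2, -7]
ADD     → [-5]
POP     → []
LOAD 2  → [7]
PUSH -6 → [7, -6]
LOAD 2  → [7, -6, 7]
SWAP    → [7, 7, -6]
NEG     → [7, 7, 6]

7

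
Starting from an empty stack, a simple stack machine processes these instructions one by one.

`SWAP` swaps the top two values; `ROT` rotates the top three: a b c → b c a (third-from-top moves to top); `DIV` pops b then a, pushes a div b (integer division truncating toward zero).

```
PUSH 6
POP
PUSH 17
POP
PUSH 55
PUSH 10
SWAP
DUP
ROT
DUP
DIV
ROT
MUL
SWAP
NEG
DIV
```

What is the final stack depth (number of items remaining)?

1

PUSH 6  → 6
POP     → (empty)
PUSH 17 → 17
POP     → (empty)
PUSH 55 → 55
PUSH 10 → 55 10
SWAP    → 10 55
DUP     → 10 55 55
ROT     → 55 55 10
DUP     → 55 55 10 10
DIV     → 55 55 1
ROT     → 55 1 55
MUL     → 55 55
SWAP    → 55 55
NEG     → 55 -55
DIV     → -1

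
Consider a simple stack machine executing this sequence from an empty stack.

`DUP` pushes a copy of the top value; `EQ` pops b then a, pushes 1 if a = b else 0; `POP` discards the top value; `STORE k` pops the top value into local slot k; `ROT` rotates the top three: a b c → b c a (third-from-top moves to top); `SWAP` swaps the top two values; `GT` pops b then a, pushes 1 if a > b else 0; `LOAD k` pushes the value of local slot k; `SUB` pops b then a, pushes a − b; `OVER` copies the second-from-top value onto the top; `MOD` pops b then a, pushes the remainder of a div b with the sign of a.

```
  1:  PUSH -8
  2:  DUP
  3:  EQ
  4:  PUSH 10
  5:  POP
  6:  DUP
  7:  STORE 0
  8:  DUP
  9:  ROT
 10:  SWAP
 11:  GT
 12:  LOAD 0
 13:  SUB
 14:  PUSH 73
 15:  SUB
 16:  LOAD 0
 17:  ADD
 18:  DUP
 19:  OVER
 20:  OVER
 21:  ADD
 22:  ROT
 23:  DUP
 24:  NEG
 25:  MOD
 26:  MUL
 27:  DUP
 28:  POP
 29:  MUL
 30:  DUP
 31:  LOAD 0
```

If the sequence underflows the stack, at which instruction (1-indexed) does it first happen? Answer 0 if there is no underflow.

PUSH -8 -> -8
DUP     -> -8 -8
EQ      -> 1
PUSH 10 -> 1 10
POP     -> 1
DUP     -> 1 1
STORE 0 -> 1
DUP     -> 1 1
ROT  — needs 3 operands, stack has 2 → underflow

9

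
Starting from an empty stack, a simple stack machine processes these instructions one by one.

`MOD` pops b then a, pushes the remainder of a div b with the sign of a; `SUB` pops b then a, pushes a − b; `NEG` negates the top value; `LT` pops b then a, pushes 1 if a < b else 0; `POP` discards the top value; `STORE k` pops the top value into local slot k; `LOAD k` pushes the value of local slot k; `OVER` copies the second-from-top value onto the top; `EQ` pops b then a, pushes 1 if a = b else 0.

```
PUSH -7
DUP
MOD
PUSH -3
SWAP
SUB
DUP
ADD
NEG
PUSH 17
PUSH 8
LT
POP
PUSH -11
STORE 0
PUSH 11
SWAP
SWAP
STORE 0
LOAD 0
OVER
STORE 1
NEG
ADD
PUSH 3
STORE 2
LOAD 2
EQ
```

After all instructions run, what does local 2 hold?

PUSH -7  -> [-7]
DUP      -> [-7, -7]
MOD      -> [0]
PUSH -3  -> [0, -3]
SWAP     -> [-3, 0]
SUB      -> [-3]
DUP      -> [-3, -3]
ADD      -> [-6]
NEG      -> [6]
PUSH 17  -> [6, 17]
PUSH 8   -> [6, 17, 8]
LT       -> [6, 0]
POP      -> [6]
PUSH -11 -> [6, -11]
STORE 0  -> [6]
PUSH 11  -> [6, 11]
SWAP     -> [11, 6]
SWAP     -> [6, 11]
STORE 0  -> [6]
LOAD 0   -> [6, 11]
OVER     -> [6, 11, 6]
STORE 1  -> [6, 11]
NEG      -> [6, -11]
ADD      -> [-5]
PUSH 3   -> [-5, 3]
STORE 2  -> [-5]
LOAD 2   -> [-5, 3]
EQ       -> [0]

3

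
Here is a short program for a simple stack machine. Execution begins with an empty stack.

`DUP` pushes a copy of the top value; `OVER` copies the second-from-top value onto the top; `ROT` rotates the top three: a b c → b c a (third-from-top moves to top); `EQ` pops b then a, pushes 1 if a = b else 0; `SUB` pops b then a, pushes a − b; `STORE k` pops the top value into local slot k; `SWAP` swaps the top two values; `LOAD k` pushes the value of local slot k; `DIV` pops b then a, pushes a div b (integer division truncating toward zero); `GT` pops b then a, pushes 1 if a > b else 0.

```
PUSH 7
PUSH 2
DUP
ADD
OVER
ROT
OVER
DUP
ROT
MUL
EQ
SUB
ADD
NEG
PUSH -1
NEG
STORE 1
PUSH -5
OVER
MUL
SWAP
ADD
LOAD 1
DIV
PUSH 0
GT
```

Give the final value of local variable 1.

PUSH 7   7
PUSH 2   7 2
DUP      7 2 2
ADD      7 4
OVER     7 4 7
ROT      4 7 7
OVER     4 7 7 7
DUP      4 7 7 7 7
ROT      4 7 7 7 7
MUL      4 7 7 49
EQ       4 7 0
SUB      4 7
ADD      11
NEG      -11
PUSH -1  -11 -1
NEG      -11 1
STORE 1  -11
PUSH -5  -11 -5
OVER     -11 -5 -11
MUL      -11 55
SWAP     55 -11
ADD      44
LOAD 1   44 1
DIV      44
PUSH 0   44 0
GT       1

1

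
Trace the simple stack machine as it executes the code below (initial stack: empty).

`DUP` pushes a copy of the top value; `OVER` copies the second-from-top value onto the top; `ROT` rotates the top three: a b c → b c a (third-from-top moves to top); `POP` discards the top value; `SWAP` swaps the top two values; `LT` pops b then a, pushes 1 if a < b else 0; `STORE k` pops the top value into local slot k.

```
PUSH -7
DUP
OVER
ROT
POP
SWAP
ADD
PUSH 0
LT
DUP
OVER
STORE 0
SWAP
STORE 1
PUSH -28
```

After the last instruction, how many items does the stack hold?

PUSH -7  → -7
DUP      → -7 -7
OVER     → -7 -7 -7
ROT      → -7 -7 -7
POP      → -7 -7
SWAP     → -7 -7
ADD      → -14
PUSH 0   → -14 0
LT       → 1
DUP      → 1 1
OVER     → 1 1 1
STORE 0  → 1 1
SWAP     → 1 1
STORE 1  → 1
PUSH -28 → 1 -28

2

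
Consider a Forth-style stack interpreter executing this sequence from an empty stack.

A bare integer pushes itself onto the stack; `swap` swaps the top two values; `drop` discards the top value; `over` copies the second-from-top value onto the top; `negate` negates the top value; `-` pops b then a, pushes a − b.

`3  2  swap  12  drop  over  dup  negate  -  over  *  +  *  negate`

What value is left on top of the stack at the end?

3      -> 3
2      -> 3 2
swap   -> 2 3
12     -> 2 3 12
drop   -> 2 3
over   -> 2 3 2
dup    -> 2 3 2 2
negate -> 2 3 2 -2
-      -> 2 3 4
over   -> 2 3 4 3
*      -> 2 3 12
+      -> 2 15
*      -> 30
negate -> -30

-30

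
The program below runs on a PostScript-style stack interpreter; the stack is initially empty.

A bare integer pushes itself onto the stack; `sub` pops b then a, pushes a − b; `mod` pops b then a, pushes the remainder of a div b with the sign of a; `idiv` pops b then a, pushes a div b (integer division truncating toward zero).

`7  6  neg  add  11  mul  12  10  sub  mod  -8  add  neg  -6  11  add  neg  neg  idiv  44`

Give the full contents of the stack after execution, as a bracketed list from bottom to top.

7    -> [7]
6    -> [7, 6]
neg  -> [7, -6]
add  -> [1]
11   -> [1, 11]
mul  -> [11]
12   -> [11, 12]
10   -> [11, 12, 10]
sub  -> [11, 2]
mod  -> [1]
-8   -> [1, -8]
add  -> [-7]
neg  -> [7]
-6   -> [7, -6]
11   -> [7, -6, 11]
add  -> [7, 5]
neg  -> [7, -5]
neg  -> [7, 5]
idiv -> [1]
44   -> [1, 44]

[1, 44]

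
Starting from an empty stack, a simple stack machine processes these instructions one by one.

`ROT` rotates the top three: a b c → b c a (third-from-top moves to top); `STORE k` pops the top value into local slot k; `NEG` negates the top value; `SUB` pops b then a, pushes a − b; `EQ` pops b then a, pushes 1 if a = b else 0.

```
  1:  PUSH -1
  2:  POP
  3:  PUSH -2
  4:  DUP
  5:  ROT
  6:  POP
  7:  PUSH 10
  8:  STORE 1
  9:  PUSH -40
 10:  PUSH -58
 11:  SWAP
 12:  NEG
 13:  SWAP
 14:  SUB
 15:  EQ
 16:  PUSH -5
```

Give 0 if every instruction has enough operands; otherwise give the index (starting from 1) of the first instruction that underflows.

5

PUSH -1  -1
POP      (empty)
PUSH -2  -2
DUP      -2 -2
ROT  — needs 3 operands, stack has 2 → underflow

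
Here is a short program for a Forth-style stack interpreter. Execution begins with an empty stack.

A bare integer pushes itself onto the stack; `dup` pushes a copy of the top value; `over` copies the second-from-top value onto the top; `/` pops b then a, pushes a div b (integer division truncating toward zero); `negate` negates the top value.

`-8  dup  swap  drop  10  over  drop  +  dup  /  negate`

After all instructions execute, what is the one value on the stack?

-1

-8     -> [-8]
dup    -> [-8, -8]
swap   -> [-8, -8]
drop   -> [-8]
10     -> [-8, 10]
over   -> [-8, 10, -8]
drop   -> [-8, 10]
+      -> [2]
dup    -> [2, 2]
/      -> [1]
negate -> [-1]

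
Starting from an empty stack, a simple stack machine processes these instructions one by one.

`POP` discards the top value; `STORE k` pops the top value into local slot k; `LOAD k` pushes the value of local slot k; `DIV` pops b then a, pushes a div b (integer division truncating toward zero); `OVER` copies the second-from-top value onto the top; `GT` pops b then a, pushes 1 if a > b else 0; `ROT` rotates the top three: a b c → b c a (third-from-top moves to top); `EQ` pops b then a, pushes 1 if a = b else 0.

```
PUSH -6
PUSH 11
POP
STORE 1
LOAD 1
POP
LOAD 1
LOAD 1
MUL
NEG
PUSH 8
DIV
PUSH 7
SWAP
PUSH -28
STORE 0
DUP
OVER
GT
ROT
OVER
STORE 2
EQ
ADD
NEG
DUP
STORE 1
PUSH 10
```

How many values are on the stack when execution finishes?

PUSH -6  : [-6]
PUSH 11  : [-6, 11]
POP      : [-6]
STORE 1  : []
LOAD 1   : [-6]
POP      : []
LOAD 1   : [-6]
LOAD 1   : [-6, -6]
MUL      : [36]
NEG      : [-36]
PUSH 8   : [-36, 8]
DIV      : [-4]
PUSH 7   : [-4, 7]
SWAP     : [7, -4]
PUSH -28 : [7, -4, -28]
STORE 0  : [7, -4]
DUP      : [7, -4, -4]
OVER     : [7, -4, -4, -4]
GT       : [7, -4, 0]
ROT      : [-4, 0, 7]
OVER     : [-4, 0, 7, 0]
STORE 2  : [-4, 0, 7]
EQ       : [-4, 0]
ADD      : [-4]
NEG      : [4]
DUP      : [4, 4]
STORE 1  : [4]
PUSH 10  : [4, 10]

2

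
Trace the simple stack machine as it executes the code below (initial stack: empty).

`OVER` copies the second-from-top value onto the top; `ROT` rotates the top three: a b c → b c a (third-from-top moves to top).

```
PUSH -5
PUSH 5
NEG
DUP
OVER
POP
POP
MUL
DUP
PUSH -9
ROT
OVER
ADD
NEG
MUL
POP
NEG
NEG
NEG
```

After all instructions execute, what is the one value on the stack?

PUSH -5 : -5
PUSH 5  : -5 5
NEG     : -5 -5
DUP     : -5 -5 -5
OVER    : -5 -5 -5 -5
POP     : -5 -5 -5
POP     : -5 -5
MUL     : 25
DUP     : 25 25
PUSH -9 : 25 25 -9
ROT     : 25 -9 25
OVER    : 25 -9 25 -9
ADD     : 25 -9 16
NEG     : 25 -9 -16
MUL     : 25 144
POP     : 25
NEG     : -25
NEG     : 25
NEG     : -25

-25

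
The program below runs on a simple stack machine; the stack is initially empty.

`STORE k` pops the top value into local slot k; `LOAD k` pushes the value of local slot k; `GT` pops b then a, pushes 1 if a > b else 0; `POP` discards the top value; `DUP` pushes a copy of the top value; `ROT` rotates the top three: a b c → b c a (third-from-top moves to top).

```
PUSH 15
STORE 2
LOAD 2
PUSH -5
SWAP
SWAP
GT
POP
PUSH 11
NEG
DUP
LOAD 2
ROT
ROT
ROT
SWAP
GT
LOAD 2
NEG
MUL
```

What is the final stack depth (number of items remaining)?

PUSH 15  15
STORE 2  (empty)
LOAD 2   15
PUSH -5  15 -5
SWAP     -5 15
SWAP     15 -5
GT       1
POP      (empty)
PUSH 11  11
NEG      -11
DUP      -11 -11
LOAD 2   -11 -11 15
ROT      -11 15 -11
ROT      15 -11 -11
ROT      -11 -11 15
SWAP     -11 15 -11
GT       -11 1
LOAD 2   -11 1 15
NEG      -11 1 -15
MUL      -11 -15

2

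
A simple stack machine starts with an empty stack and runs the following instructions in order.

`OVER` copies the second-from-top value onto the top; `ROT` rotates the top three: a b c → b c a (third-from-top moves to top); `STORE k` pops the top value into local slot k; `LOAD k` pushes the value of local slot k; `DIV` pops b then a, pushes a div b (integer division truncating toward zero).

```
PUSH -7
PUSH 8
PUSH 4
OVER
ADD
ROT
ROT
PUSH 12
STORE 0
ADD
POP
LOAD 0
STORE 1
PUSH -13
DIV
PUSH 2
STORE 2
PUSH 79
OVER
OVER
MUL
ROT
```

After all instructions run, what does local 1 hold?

PUSH -7   [-7]
PUSH 8    [-7, 8]
PUSH 4    [-7, 8, 4]
OVER      [-7, 8, 4, 8]
ADD       [-7, 8, 12]
ROT       [8, 12, -7]
ROT       [12, -7, 8]
PUSH 12   [12, -7, 8, 12]
STORE 0   [12, -7, 8]
ADD       [12, 1]
POP       [12]
LOAD 0    [12, 12]
STORE 1   [12]
PUSH -13  [12, -13]
DIV       [0]
PUSH 2    [0, 2]
STORE 2   [0]
PUSH 79   [0, 79]
OVER      [0, 79, 0]
OVER      [0, 79, 0, 79]
MUL       [0, 79, 0]
ROT       [79, 0, 0]

12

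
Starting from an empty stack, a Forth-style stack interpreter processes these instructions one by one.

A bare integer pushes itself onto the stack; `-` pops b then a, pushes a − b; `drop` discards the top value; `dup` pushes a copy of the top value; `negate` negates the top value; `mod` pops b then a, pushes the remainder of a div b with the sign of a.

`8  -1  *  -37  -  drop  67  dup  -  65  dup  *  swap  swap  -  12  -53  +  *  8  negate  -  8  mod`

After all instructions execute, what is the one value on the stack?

8      -> [8]
-1     -> [8, -1]
*      -> [-8]
-37    -> [-8, -37]
-      -> [29]
drop   -> []
67     -> [67]
dup    -> [67, 67]
-      -> [0]
65     -> [0, 65]
dup    -> [0, 65, 65]
*      -> [0, 4225]
swap   -> [4225, 0]
swap   -> [0, 4225]
-      -> [-4225]
12     -> [-4225, 12]
-53    -> [-4225, 12, -53]
+      -> [-4225, -41]
*      -> [173225]
8      -> [173225, 8]
negate -> [173225, -8]
-      -> [173233]
8      -> [173233, 8]
mod    -> [1]

1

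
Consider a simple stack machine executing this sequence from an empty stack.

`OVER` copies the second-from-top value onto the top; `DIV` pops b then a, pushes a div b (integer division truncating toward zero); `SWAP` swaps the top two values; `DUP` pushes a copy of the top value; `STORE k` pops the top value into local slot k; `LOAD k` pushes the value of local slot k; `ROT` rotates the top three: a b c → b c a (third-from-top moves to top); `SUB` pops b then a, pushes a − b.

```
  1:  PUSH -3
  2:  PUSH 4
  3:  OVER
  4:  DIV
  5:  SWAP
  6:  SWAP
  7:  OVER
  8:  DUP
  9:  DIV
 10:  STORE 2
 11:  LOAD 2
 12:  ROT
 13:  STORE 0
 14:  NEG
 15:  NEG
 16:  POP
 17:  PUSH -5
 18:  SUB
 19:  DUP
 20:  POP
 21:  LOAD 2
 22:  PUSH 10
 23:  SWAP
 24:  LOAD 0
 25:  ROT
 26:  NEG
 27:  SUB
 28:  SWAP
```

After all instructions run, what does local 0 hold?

-3

PUSH -3 -> -3
PUSH 4  -> -3 4
OVER    -> -3 4 -3
DIV     -> -3 -1
SWAP    -> -1 -3
SWAP    -> -3 -1
OVER    -> -3 -1 -3
DUP     -> -3 -1 -3 -3
DIV     -> -3 -1 1
STORE 2 -> -3 -1
LOAD 2  -> -3 -1 1
ROT     -> -1 1 -3
STORE 0 -> -1 1
NEG     -> -1 -1
NEG     -> -1 1
POP     -> -1
PUSH -5 -> -1 -5
SUB     -> 4
DUP     -> 4 4
POP     -> 4
LOAD 2  -> 4 1
PUSH 10 -> 4 1 10
SWAP    -> 4 10 1
LOAD 0  -> 4 10 1 -3
ROT     -> 4 1 -3 10
NEG     -> 4 1 -3 -10
SUB     -> 4 1 7
SWAP    -> 4 7 1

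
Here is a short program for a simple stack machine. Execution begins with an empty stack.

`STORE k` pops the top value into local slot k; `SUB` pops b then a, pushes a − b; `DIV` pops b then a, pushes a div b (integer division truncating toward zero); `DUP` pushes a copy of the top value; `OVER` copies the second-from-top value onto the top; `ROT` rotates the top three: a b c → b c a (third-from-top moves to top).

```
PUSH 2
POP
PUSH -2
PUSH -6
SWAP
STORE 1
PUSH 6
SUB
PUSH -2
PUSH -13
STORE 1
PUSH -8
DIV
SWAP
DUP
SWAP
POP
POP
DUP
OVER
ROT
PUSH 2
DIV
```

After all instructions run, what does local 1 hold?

-13

PUSH 2    [2]
POP       []
PUSH -2   [-2]
PUSH -6   [-2, -6]
SWAP      [-6, -2]
STORE 1   [-6]
PUSH 6    [-6, 6]
SUB       [-12]
PUSH -2   [-12, -2]
PUSH -13  [-12, -2, -13]
STORE 1   [-12, -2]
PUSH -8   [-12, -2, -8]
DIV       [-12, 0]
SWAP      [0, -12]
DUP       [0, -12, -12]
SWAP      [0, -12, -12]
POP       [0, -12]
POP       [0]
DUP       [0, 0]
OVER      [0, 0, 0]
ROT       [0, 0, 0]
PUSH 2    [0, 0, 0, 2]
DIV       [0, 0, 0]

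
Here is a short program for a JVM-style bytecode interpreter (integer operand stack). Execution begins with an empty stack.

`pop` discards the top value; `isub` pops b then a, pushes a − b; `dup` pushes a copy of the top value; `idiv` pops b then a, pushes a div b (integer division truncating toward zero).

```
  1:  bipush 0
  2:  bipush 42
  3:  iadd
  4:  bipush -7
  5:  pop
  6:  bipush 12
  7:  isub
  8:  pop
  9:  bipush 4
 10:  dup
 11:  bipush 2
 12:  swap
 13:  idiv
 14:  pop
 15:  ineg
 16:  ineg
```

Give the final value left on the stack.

4

bipush 0   0
bipush 42  0 42
iadd       42
bipush -7  42 -7
pop        42
bipush 12  42 12
isub       30
pop        (empty)
bipush 4   4
dup        4 4
bipush 2   4 4 2
swap       4 2 4
idiv       4 0
pop        4
ineg       -4
ineg       4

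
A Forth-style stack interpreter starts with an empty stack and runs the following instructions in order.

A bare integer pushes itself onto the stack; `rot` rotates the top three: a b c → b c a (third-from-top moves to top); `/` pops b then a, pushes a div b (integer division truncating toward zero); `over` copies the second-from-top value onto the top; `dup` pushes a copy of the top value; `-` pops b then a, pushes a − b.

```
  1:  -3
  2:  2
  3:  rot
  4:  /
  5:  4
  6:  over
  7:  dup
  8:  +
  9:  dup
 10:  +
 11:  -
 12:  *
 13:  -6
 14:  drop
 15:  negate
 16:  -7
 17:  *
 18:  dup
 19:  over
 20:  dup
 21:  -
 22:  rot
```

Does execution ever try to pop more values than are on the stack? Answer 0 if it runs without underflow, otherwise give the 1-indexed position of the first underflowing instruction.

-3 → -3
2  → -3 2
rot  — needs 3 operands, stack has 2 → underflow

3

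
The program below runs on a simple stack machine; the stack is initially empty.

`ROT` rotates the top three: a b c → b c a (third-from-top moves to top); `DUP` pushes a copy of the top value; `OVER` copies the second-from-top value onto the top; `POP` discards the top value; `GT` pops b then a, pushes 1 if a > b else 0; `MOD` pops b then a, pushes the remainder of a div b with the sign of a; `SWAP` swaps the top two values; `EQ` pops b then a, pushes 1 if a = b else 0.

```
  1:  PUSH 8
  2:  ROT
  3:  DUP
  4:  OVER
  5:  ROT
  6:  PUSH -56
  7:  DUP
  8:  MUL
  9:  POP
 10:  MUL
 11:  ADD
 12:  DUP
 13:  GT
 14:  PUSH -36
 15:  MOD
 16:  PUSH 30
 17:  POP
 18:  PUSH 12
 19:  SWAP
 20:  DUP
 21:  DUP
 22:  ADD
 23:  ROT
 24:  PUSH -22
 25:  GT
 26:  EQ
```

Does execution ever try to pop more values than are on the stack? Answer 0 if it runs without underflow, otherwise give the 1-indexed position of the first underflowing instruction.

2

PUSH 8 : [8]
ROT  — needs 3 operands, stack has 1 → underflow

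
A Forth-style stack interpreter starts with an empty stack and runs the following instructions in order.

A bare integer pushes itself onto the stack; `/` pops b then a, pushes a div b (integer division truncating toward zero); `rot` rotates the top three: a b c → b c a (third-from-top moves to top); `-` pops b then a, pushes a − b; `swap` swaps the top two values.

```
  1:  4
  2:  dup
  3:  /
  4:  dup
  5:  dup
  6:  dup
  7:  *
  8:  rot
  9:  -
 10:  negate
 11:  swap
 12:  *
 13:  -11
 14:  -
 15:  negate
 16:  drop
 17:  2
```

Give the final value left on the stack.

2

4       4
dup     4 4
/       1
dup     1 1
dup     1 1 1
dup     1 1 1 1
*       1 1 1
rot     1 1 1
-       1 0
negate  1 0
swap    0 1
*       0
-11     0 -11
-       11
negate  -11
drop    (empty)
2       2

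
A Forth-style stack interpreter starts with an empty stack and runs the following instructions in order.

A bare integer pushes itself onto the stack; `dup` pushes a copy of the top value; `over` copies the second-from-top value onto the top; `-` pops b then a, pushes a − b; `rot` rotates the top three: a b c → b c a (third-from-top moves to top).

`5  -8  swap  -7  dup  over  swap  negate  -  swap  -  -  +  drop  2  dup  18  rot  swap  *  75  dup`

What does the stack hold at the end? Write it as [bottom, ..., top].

5       [5]
-8      [5, -8]
swap    [-8, 5]
-7      [-8, 5, -7]
dup     [-8, 5, -7, -7]
over    [-8, 5, -7, -7, -7]
swap    [-8, 5, -7, -7, -7]
negate  [-8, 5, -7, -7, 7]
-       [-8, 5, -7, -14]
swap    [-8, 5, -14, -7]
-       [-8, 5, -7]
-       [-8, 12]
+       [4]
drop    []
2       [2]
dup     [2, 2]
18      [2, 2, 18]
rot     [2, 18, 2]
swap    [2, 2, 18]
*       [2, 36]
75      [2, 36, 75]
dup     [2, 36, 75, 75]

[2, 36, 75, 75]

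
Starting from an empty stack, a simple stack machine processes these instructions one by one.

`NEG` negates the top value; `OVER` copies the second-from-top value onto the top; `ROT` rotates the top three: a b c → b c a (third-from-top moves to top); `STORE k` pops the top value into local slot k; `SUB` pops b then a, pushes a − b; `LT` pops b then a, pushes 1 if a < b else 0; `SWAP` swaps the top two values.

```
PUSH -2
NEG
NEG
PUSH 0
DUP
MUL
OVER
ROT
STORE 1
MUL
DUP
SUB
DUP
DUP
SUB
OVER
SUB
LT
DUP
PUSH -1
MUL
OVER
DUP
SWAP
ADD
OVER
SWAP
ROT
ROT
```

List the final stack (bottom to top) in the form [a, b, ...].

[0, 0, 0, 0]

PUSH -2  [-2]
NEG      [2]
NEG      [-2]
PUSH 0   [-2, 0]
DUP      [-2, 0, 0]
MUL      [-2, 0]
OVER     [-2, 0, -2]
ROT      [0, -2, -2]
STORE 1  [0, -2]
MUL      [0]
DUP      [0, 0]
SUB      [0]
DUP      [0, 0]
DUP      [0, 0, 0]
SUB      [0, 0]
OVER     [0, 0, 0]
SUB      [0, 0]
LT       [0]
DUP      [0, 0]
PUSH -1  [0, 0, -1]
MUL      [0, 0]
OVER     [0, 0, 0]
DUP      [0, 0, 0, 0]
SWAP     [0, 0, 0, 0]
ADD      [0, 0, 0]
OVER     [0, 0, 0, 0]
SWAP     [0, 0, 0, 0]
ROT      [0, 0, 0, 0]
ROT      [0, 0, 0, 0]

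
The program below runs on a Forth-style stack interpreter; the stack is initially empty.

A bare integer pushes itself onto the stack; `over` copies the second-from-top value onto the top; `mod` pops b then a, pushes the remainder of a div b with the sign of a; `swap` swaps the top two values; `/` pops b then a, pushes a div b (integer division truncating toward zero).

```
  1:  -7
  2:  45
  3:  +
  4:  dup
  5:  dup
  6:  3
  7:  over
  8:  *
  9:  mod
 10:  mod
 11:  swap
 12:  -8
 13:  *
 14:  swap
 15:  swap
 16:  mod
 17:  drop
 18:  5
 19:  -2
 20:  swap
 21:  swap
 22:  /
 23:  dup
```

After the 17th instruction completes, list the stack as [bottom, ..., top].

-7   : [-7]
45   : [-7, 45]
+    : [38]
dup  : [38, 38]
dup  : [38, 38, 38]
3    : [38, 38, 38, 3]
over : [38, 38, 38, 3, 38]
*    : [38, 38, 38, 114]
mod  : [38, 38, 38]
mod  : [38, 0]
swap : [0, 38]
-8   : [0, 38, -8]
*    : [0, -304]
swap : [-304, 0]
swap : [0, -304]
mod  : [0]
drop : []

[]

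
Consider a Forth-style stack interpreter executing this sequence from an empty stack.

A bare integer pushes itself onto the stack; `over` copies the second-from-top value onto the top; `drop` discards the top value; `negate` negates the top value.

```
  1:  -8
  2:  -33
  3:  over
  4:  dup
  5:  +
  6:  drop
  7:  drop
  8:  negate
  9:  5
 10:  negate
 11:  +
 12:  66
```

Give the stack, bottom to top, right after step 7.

[-8]

-8    -8
-33   -8 -33
over  -8 -33 -8
dup   -8 -33 -8 -8
+     -8 -33 -16
drop  -8 -33
drop  -8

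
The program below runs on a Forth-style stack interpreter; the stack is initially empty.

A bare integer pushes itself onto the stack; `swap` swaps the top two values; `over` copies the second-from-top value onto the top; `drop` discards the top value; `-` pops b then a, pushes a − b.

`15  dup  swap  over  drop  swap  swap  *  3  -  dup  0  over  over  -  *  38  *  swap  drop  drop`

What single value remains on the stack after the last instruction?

222

15   -> 15
dup  -> 15 15
swap -> 15 15
over -> 15 15 15
drop -> 15 15
swap -> 15 15
swap -> 15 15
*    -> 225
3    -> 225 3
-    -> 222
dup  -> 222 222
0    -> 222 222 0
over -> 222 222 0 222
over -> 222 222 0 222 0
-    -> 222 222 0 222
*    -> 222 222 0
38   -> 222 222 0 38
*    -> 222 222 0
swap -> 222 0 222
drop -> 222 0
drop -> 222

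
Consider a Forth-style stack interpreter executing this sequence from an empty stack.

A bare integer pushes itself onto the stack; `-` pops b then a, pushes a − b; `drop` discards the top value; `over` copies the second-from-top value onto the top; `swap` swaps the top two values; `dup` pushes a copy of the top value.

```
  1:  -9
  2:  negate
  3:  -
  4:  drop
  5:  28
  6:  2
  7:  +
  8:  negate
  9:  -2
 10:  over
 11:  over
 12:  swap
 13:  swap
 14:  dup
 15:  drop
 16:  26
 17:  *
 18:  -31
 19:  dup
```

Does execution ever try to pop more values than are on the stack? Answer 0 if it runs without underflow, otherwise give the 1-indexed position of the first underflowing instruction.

-9     : [-9]
negate : [9]
-  — needs 2 operands, stack has 1 → underflow

3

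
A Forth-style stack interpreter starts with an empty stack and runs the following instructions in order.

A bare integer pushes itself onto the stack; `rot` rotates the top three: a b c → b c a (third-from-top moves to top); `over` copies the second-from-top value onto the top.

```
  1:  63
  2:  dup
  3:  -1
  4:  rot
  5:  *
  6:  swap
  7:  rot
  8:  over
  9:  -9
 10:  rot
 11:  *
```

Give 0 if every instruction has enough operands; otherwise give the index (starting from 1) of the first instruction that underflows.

63   : 63
dup  : 63 63
-1   : 63 63 -1
rot  : 63 -1 63
*    : 63 -63
swap : -63 63
rot  — needs 3 operands, stack has 2 → underflow

7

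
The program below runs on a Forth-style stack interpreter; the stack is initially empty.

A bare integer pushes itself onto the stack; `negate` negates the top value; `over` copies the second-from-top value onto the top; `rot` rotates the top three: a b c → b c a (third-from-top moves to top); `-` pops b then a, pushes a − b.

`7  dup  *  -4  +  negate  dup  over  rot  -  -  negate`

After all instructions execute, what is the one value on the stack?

7      → 7
dup    → 7 7
*      → 49
-4     → 49 -4
+      → 45
negate → -45
dup    → -45 -45
over   → -45 -45 -45
rot    → -45 -45 -45
-      → -45 0
-      → -45
negate → 45

45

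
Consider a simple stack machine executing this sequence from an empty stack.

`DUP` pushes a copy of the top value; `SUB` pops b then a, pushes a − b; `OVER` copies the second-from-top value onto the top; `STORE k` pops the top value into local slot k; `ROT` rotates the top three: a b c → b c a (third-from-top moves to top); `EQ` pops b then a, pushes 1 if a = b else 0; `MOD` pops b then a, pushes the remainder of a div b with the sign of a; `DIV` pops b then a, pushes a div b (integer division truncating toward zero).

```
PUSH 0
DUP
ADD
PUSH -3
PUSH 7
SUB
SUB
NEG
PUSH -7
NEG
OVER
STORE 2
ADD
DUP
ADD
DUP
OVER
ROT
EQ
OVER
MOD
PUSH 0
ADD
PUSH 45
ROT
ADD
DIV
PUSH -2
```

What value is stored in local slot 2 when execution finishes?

PUSH 0   0
DUP      0 0
ADD      0
PUSH -3  0 -3
PUSH 7   0 -3 7
SUB      0 -10
SUB      10
NEG      -10
PUSH -7  -10 -7
NEG      -10 7
OVER     -10 7 -10
STORE 2  -10 7
ADD      -3
DUP      -3 -3
ADD      -6
DUP      -6 -6
OVER     -6 -6 -6
ROT      -6 -6 -6
EQ       -6 1
OVER     -6 1 -6
MOD      -6 1
PUSH 0   -6 1 0
ADD      -6 1
PUSH 45  -6 1 45
ROT      1 45 -6
ADD      1 39
DIV      0
PUSH -2  0 -2

-10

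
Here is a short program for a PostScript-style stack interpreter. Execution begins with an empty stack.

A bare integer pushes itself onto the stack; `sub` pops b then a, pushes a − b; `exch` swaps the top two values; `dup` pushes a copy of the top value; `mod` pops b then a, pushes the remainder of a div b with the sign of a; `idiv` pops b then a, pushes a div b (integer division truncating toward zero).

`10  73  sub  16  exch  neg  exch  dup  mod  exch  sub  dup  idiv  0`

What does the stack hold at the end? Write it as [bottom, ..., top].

[1, 0]

10   : [10]
73   : [10, 73]
sub  : [-63]
16   : [-63, 16]
exch : [16, -63]
neg  : [16, 63]
exch : [63, 16]
dup  : [63, 16, 16]
mod  : [63, 0]
exch : [0, 63]
sub  : [-63]
dup  : [-63, -63]
idiv : [1]
0    : [1, 0]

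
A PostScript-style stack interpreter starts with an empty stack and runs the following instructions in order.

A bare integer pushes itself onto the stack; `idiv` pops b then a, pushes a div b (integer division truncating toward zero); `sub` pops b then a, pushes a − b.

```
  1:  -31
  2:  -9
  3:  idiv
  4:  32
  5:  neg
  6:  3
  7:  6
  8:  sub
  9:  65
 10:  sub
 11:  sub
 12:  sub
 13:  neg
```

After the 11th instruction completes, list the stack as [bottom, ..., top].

[3, 36]

-31  → -31
-9   → -31 -9
idiv → 3
32   → 3 32
neg  → 3 -32
3    → 3 -32 3
6    → 3 -32 3 6
sub  → 3 -32 -3
65   → 3 -32 -3 65
sub  → 3 -32 -68
sub  → 3 36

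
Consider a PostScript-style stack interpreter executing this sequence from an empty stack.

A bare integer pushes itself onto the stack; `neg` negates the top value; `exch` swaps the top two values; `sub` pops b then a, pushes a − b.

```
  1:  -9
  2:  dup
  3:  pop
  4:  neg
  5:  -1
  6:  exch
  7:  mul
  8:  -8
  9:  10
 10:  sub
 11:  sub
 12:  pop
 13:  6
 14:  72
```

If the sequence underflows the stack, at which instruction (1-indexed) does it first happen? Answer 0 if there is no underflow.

-9   → -9
dup  → -9 -9
pop  → -9
neg  → 9
-1   → 9 -1
exch → -1 9
mul  → -9
-8   → -9 -8
10   → -9 -8 10
sub  → -9 -18
sub  → 9
pop  → (empty)
6    → 6
72   → 6 72

0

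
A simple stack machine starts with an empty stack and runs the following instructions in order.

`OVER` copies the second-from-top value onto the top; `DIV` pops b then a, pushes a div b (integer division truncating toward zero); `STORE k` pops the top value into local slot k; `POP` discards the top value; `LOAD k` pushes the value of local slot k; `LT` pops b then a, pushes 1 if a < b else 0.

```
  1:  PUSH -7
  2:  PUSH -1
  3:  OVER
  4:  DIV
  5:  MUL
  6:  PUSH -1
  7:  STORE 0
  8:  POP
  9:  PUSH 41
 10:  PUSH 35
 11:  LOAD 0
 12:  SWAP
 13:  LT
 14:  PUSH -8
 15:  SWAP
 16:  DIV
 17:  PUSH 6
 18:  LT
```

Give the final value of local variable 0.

PUSH -7 : -7
PUSH -1 : -7 -1
OVER    : -7 -1 -7
DIV     : -7 0
MUL     : 0
PUSH -1 : 0 -1
STORE 0 : 0
POP     : (empty)
PUSH 41 : 41
PUSH 35 : 41 35
LOAD 0  : 41 35 -1
SWAP    : 41 -1 35
LT      : 41 1
PUSH -8 : 41 1 -8
SWAP    : 41 -8 1
DIV     : 41 -8
PUSH 6  : 41 -8 6
LT      : 41 1

-1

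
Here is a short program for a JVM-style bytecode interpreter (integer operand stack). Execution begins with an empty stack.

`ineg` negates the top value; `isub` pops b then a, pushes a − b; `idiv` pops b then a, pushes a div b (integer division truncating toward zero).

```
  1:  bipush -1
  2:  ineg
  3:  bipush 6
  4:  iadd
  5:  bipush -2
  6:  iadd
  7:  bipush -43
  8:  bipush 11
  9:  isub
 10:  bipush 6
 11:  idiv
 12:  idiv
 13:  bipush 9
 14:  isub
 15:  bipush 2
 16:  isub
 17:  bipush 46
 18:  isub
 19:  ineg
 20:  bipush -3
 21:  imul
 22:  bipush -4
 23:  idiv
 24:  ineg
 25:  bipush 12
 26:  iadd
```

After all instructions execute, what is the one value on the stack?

-30

bipush -1  : [-1]
ineg       : [1]
bipush 6   : [1, 6]
iadd       : [7]
bipush -2  : [7, -2]
iadd       : [5]
bipush -43 : [5, -43]
bipush 11  : [5, -43, 11]
isub       : [5, -54]
bipush 6   : [5, -54, 6]
idiv       : [5, -9]
idiv       : [0]
bipush 9   : [0, 9]
isub       : [-9]
bipush 2   : [-9, 2]
isub       : [-11]
bipush 46  : [-11, 46]
isub       : [-57]
ineg       : [57]
bipush -3  : [57, -3]
imul       : [-171]
bipush -4  : [-171, -4]
idiv       : [42]
ineg       : [-42]
bipush 12  : [-42, 12]
iadd       : [-30]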